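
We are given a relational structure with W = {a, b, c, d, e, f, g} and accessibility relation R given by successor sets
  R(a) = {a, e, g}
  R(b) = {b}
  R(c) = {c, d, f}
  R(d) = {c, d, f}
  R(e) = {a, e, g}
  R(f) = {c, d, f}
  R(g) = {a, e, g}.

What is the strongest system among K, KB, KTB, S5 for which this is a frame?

S5

Symmetric (axiom B): yes — every pair in R has its reverse in R.
Reflexive (axiom T): yes — every world is R-related to itself.
Euclidean (axiom 5): yes — any two successors of a common world are R-related.
So F validates K, KB, KTB, S5. The strongest is S5.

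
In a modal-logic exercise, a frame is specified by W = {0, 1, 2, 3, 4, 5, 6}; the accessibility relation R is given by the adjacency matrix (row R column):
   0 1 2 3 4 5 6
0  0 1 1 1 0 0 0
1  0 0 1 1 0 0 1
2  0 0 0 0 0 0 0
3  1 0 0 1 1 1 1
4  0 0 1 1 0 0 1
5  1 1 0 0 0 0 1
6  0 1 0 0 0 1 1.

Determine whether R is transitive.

Transitive: no — 0 R 1 and 1 R 6, but not 0 R 6.

No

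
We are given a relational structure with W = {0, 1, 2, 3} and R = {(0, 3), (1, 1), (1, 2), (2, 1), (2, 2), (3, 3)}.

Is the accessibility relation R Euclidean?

Euclidean: yes — any two successors of a common world are R-related.

Yes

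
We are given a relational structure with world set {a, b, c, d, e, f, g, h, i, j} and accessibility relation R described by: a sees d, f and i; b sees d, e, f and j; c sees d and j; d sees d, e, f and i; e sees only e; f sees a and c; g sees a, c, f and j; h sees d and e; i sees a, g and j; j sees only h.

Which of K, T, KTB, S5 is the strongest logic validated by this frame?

Reflexive (axiom T): no — a is not related to itself.
Symmetric (axiom B): no — a R d but not d R a.
Euclidean (axiom 5): no — a R f and a R d, but not f R d.
So F validates K; T would additionally require R to be reflexive. The strongest is K.

K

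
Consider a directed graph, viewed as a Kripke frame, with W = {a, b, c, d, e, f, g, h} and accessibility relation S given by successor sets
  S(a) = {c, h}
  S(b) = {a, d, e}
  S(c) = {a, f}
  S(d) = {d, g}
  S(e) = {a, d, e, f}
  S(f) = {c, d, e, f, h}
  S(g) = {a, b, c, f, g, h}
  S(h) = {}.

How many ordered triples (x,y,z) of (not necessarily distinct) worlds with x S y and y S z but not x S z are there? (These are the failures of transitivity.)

Enumerating: (a,c,a), (a,c,f), (b,a,c), (b,a,h), (b,d,g), (b,e,f), (c,a,c), (c,a,h), (c,f,c), (c,f,d), (c,f,e), (c,f,h), … and 17 more.
Total: 29.

29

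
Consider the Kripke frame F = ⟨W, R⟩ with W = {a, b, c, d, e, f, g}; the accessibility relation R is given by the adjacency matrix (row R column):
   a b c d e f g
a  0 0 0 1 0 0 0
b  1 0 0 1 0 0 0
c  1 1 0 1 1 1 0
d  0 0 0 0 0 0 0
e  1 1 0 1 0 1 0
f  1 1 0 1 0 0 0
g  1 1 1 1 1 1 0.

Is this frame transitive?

Transitive: yes — every two-step R-path is closed by a direct edge.

Yes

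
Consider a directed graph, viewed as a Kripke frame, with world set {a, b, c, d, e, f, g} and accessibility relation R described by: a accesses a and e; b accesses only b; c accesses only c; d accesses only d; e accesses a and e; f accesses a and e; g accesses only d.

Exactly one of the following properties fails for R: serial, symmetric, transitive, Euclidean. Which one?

symmetric

Serial: yes — every world has a successor (e.g. a R a).
Symmetric: no — f R a but not a R f.
Transitive: yes — every two-step R-path is closed by a direct edge.
Euclidean: yes — any two successors of a common world are R-related.
Only symmetric fails.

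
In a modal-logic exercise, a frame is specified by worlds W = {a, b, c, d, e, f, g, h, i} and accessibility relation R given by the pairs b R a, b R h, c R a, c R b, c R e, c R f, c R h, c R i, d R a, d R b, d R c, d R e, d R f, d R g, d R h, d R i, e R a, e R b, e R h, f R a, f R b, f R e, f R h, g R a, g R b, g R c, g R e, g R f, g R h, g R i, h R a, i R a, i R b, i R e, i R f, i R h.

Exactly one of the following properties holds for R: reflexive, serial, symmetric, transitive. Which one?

Reflexive: no — a is not related to itself.
Serial: no — a has no R-successor.
Symmetric: no — b R a but not a R b.
Transitive: yes — every two-step R-path is closed by a direct edge.
Only transitive holds.

transitive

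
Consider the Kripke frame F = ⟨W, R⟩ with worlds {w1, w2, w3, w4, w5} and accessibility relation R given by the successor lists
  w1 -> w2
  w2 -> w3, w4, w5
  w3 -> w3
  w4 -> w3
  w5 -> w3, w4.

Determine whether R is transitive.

No

Transitive: no — w1 R w2 and w2 R w3, but not w1 R w3.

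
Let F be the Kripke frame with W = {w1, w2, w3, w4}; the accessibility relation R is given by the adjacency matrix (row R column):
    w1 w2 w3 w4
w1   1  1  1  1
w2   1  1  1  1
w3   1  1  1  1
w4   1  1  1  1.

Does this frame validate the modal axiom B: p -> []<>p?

Yes

Axiom B corresponds to the accessibility relation being symmetric.
Symmetric: yes — every pair in R has its reverse in R.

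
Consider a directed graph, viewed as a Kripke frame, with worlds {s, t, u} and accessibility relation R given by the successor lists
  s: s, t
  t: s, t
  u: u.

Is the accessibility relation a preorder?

Yes

Reflexive: yes — every world is R-related to itself.
Transitive: yes — every two-step R-path is closed by a direct edge.
So R is a preorder.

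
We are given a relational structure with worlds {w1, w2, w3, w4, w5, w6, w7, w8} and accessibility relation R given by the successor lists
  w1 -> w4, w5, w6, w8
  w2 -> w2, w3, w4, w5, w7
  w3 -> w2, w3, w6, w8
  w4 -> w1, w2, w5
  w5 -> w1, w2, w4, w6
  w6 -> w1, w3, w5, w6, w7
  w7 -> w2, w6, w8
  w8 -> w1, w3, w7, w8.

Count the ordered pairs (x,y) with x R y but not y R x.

R is symmetric; there are no such tuples.

0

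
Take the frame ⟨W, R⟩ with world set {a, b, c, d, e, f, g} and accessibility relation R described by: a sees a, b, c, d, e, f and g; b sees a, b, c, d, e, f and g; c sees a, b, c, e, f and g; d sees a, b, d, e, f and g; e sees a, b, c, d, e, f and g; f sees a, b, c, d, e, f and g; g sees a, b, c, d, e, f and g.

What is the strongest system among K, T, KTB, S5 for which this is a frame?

KTB

Reflexive (axiom T): yes — every world is R-related to itself.
Symmetric (axiom B): yes — every pair in R has its reverse in R.
Euclidean (axiom 5): no — a R c and a R d, but not c R d.
So F validates K, T, KTB; S5 would additionally require R to be Euclidean. The strongest is KTB.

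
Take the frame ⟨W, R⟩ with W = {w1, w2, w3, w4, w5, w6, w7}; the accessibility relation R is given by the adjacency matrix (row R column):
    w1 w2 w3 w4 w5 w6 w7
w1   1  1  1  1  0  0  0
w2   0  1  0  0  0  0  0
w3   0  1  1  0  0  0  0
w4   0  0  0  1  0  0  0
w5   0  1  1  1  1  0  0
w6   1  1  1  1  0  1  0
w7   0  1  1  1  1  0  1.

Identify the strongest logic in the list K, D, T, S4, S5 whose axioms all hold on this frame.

Serial (axiom D): yes — every world has a successor (e.g. w1 R w1).
Reflexive (axiom T): yes — every world is R-related to itself.
Transitive (axiom 4): yes — every two-step R-path is closed by a direct edge.
Euclidean (axiom 5): no — w1 R w2 and w1 R w3, but not w2 R w3.
So F validates K, D, T, S4; S5 would additionally require R to be Euclidean. The strongest is S4.

S4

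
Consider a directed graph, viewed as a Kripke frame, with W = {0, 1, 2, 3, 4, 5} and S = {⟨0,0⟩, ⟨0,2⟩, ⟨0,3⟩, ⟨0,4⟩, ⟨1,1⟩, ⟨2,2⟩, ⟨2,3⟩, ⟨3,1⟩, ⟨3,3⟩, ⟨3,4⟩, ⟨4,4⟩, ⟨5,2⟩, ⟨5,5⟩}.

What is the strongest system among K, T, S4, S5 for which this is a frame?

T

Reflexive (axiom T): yes — every world is S-related to itself.
Transitive (axiom 4): no — 0 S 3 and 3 S 1, but not 0 S 1.
Euclidean (axiom 5): no — 0 S 2 and 0 S 4, but not 2 S 4.
So F validates K, T; S4 would additionally require S to be transitive. The strongest is T.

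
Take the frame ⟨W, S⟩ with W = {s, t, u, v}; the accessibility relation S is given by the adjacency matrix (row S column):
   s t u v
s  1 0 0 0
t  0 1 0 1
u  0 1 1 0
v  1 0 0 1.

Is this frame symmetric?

Symmetric: no — t S v but not v S t.

No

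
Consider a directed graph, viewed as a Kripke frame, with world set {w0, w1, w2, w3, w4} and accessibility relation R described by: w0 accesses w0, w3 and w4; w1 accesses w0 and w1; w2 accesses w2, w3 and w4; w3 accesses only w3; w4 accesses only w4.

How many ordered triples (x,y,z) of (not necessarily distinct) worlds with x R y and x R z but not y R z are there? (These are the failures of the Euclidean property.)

9

Enumerating: (w0,w3,w0), (w0,w3,w4), (w0,w4,w0), (w0,w4,w3), (w1,w0,w1), (w2,w3,w2), (w2,w3,w4), (w2,w4,w2), (w2,w4,w3).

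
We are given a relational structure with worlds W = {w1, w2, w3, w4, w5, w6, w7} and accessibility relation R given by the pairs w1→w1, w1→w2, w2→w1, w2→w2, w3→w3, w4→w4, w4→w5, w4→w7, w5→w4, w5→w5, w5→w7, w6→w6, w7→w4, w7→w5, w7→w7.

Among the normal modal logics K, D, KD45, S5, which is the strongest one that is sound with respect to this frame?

S5

Serial (axiom D): yes — every world has a successor (e.g. w1 R w1).
Euclidean (axiom 5): yes — any two successors of a common world are R-related.
Transitive (axiom 4): yes — every two-step R-path is closed by a direct edge.
Reflexive (axiom T): yes — every world is R-related to itself.
So F validates K, D, KD45, S5. The strongest is S5.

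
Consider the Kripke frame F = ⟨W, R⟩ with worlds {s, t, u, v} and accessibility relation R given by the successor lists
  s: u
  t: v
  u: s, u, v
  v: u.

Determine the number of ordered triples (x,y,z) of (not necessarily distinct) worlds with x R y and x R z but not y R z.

5

Enumerating: (t,v,v), (u,s,s), (u,s,v), (u,v,s), (u,v,v).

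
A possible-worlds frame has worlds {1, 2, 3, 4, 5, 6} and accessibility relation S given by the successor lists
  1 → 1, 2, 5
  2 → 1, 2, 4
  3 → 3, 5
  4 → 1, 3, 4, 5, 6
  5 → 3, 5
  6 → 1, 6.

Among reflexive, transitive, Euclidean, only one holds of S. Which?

Reflexive: yes — every world is S-related to itself.
Transitive: no — 1 S 2 and 2 S 4, but not 1 S 4.
Euclidean: no — 1 S 2 and 1 S 5, but not 2 S 5.
Only reflexive holds.

reflexive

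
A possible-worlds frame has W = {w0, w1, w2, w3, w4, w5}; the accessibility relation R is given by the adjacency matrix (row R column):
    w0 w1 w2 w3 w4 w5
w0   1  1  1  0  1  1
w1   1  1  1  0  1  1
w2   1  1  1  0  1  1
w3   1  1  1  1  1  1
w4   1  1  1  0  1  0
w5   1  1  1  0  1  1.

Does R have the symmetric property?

No

Symmetric: no — w3 R w0 but not w0 R w3.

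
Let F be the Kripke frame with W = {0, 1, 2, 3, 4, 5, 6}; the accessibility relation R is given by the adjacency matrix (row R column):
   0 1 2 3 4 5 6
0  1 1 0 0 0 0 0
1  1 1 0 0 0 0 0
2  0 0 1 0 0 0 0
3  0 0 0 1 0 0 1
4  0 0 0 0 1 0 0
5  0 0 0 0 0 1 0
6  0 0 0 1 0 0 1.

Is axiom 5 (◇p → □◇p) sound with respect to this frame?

By correspondence theory, 5 is valid on a frame iff R is Euclidean.
Euclidean: yes — any two successors of a common world are R-related.

Yes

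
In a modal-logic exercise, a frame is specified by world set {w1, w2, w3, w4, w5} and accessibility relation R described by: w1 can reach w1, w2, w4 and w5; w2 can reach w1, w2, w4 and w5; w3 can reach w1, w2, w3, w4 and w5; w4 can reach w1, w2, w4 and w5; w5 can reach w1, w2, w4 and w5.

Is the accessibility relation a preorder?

Reflexive: yes — every world is R-related to itself.
Transitive: yes — every two-step R-path is closed by a direct edge.
So R is a preorder.

Yes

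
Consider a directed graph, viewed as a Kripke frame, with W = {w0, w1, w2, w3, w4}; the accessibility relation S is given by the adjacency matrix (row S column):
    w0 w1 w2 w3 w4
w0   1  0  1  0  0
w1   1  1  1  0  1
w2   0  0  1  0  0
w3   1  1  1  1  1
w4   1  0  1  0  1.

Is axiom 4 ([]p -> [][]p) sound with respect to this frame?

The schema 4 characterises exactly the transitive frames.
Transitive: yes — every two-step S-path is closed by a direct edge.

Yes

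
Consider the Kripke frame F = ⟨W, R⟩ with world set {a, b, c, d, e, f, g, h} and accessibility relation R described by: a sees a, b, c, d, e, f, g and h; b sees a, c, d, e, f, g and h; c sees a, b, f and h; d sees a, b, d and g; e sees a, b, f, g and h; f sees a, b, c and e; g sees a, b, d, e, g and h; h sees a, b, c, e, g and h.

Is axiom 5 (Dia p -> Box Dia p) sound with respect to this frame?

The schema 5 characterises exactly the Euclidean frames.
Euclidean: no — a R c and a R d, but not c R d.

No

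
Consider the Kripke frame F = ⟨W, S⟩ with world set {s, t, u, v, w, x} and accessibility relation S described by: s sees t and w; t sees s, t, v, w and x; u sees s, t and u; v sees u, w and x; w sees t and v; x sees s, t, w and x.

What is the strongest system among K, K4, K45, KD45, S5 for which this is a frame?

K

Transitive (axiom 4): no — s S t and t S v, but not s S v.
Euclidean (axiom 5): no — t S s and t S v, but not s S v.
Serial (axiom D): yes — every world has a successor (e.g. s S t).
Reflexive (axiom T): no — s is not related to itself.
So F validates K; K4 would additionally require S to be transitive. The strongest is K.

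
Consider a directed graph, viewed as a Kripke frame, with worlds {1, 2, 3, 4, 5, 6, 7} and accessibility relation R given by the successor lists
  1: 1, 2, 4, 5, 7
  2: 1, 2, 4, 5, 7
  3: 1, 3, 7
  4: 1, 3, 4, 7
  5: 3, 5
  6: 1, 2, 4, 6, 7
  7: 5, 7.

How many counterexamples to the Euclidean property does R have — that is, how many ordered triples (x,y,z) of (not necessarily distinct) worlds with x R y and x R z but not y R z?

36

Enumerating: (1,4,2), (1,4,5), (1,5,1), (1,5,2), (1,5,4), (1,5,7), (1,7,1), (1,7,2), (1,7,4), (2,4,2), (2,4,5), (2,5,1), … and 24 more.
Total: 36.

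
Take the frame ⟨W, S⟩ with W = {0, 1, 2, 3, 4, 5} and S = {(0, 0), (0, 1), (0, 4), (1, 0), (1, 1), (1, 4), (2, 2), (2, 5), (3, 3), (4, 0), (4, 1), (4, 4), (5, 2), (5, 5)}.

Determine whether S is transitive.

Yes

Transitive: yes — every two-step S-path is closed by a direct edge.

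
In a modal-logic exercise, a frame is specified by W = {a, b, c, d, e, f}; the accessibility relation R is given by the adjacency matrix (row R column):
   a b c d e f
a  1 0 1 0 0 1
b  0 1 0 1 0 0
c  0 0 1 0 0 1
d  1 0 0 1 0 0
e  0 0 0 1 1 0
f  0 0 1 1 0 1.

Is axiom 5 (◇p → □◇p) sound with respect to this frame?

No

The schema 5 characterises exactly the Euclidean frames.
Euclidean: no — f R c and f R d, but not c R d.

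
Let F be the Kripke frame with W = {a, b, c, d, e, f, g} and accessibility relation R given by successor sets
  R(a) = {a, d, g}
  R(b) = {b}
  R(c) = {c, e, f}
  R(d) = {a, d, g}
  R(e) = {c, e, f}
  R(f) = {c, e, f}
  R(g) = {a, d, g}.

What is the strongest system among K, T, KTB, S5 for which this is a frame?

S5

Reflexive (axiom T): yes — every world is R-related to itself.
Symmetric (axiom B): yes — every pair in R has its reverse in R.
Euclidean (axiom 5): yes — any two successors of a common world are R-related.
So F validates K, T, KTB, S5. The strongest is S5.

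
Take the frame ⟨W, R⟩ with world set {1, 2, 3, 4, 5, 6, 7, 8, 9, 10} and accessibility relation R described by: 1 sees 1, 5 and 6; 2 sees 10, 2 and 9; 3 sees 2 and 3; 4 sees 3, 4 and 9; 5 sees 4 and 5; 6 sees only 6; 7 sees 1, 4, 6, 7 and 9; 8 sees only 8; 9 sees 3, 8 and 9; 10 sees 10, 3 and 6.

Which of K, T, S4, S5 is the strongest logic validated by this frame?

T

Reflexive (axiom T): yes — every world is R-related to itself.
Transitive (axiom 4): no — 1 R 5 and 5 R 4, but not 1 R 4.
Euclidean (axiom 5): no — 1 R 5 and 1 R 6, but not 5 R 6.
So F validates K, T; S4 would additionally require R to be transitive. The strongest is T.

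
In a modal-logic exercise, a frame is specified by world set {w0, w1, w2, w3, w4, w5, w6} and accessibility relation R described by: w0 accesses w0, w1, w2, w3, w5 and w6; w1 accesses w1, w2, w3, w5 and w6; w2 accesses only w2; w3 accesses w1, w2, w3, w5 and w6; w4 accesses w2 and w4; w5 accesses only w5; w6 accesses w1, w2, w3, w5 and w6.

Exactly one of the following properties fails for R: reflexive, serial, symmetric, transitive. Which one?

Reflexive: yes — every world is R-related to itself.
Serial: yes — every world has a successor (e.g. w0 R w0).
Symmetric: no — w0 R w1 but not w1 R w0.
Transitive: yes — every two-step R-path is closed by a direct edge.
Only symmetric fails.

symmetric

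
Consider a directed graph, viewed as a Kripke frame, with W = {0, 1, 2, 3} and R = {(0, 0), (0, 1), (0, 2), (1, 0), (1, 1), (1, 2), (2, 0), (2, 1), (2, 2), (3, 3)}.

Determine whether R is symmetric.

Yes

Symmetric: yes — every pair in R has its reverse in R.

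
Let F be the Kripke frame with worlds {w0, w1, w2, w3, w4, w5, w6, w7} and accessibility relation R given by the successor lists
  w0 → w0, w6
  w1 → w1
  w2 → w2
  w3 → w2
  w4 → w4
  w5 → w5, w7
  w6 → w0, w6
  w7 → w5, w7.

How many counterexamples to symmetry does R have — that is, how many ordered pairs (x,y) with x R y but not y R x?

1

Enumerating: (w3,w2).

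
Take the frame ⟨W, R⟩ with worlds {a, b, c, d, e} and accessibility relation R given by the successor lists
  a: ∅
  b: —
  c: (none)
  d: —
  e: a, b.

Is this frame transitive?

Yes

Transitive: yes — every two-step R-path is closed by a direct edge.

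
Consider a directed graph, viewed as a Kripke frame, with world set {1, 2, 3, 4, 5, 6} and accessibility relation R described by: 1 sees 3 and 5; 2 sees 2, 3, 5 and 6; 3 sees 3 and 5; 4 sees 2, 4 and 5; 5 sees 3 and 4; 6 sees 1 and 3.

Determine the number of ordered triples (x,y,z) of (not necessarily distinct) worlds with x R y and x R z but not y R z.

17

Enumerating: (1,5,5), (2,3,2), (2,3,6), (2,5,2), (2,5,5), (2,5,6), (2,6,2), (2,6,5), (2,6,6), (3,5,5), (4,2,4), (4,5,2), (4,5,5), (5,3,4), (5,4,3), (6,1,1), (6,3,1).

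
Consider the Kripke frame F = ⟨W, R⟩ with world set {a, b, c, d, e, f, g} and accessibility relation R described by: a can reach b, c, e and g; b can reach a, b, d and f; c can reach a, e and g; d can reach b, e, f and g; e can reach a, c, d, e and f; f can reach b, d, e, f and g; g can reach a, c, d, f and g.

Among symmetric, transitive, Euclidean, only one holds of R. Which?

symmetric

Symmetric: yes — every pair in R has its reverse in R.
Transitive: no — a R b and b R d, but not a R d.
Euclidean: no — a R b and a R c, but not b R c.
Only symmetric holds.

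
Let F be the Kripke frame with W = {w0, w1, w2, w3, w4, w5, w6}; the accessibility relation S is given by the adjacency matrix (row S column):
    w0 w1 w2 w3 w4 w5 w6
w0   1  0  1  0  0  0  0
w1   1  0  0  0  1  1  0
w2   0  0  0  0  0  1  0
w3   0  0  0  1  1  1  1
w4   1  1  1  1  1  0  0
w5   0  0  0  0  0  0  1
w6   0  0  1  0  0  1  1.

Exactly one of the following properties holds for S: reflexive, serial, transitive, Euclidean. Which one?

serial

Reflexive: no — w1 is not related to itself.
Serial: yes — every world has a successor (e.g. w0 S w0).
Transitive: no — w0 S w2 and w2 S w5, but not w0 S w5.
Euclidean: no — w1 S w0 and w1 S w4, but not w0 S w4.
Only serial holds.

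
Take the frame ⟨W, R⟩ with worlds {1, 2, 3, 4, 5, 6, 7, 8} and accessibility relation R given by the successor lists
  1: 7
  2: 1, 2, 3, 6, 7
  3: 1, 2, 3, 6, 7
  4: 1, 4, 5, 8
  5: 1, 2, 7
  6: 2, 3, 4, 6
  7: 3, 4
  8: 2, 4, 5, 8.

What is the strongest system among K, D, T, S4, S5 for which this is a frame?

Serial (axiom D): yes — every world has a successor (e.g. 1 R 7).
Reflexive (axiom T): no — 1 is not related to itself.
Transitive (axiom 4): no — 1 R 7 and 7 R 3, but not 1 R 3.
Euclidean (axiom 5): no — 2 R 1 and 2 R 3, but not 1 R 3.
So F validates K, D; T would additionally require R to be reflexive. The strongest is D.

D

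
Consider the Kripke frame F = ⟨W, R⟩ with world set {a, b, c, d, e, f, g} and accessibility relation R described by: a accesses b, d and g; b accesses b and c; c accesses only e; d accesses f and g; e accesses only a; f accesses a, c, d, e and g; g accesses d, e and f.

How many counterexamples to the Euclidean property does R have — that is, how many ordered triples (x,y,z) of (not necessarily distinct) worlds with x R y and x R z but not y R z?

36

Enumerating: (a,b,d), (a,b,g), (a,d,b), (a,d,d), (a,g,b), (a,g,g), (b,c,b), (b,c,c), (c,e,e), (d,f,f), (d,g,g), (e,a,a), … and 24 more.
Total: 36.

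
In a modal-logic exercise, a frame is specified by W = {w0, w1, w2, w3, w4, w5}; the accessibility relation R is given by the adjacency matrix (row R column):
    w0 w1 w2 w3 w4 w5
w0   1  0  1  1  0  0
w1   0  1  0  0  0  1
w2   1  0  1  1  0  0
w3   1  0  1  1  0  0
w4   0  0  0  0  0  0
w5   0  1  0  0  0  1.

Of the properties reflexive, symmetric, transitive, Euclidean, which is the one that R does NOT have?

Reflexive: no — w4 is not related to itself.
Symmetric: yes — every pair in R has its reverse in R.
Transitive: yes — every two-step R-path is closed by a direct edge.
Euclidean: yes — any two successors of a common world are R-related.
Only reflexive fails.

reflexive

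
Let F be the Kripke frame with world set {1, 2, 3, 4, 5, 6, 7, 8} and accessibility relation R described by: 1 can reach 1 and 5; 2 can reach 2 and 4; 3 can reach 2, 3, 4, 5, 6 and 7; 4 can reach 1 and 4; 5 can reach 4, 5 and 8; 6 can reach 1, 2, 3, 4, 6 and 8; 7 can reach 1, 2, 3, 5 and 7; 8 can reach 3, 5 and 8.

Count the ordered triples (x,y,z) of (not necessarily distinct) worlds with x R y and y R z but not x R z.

Enumerating: (1,5,4), (1,5,8), (2,4,1), (3,4,1), (3,5,8), (3,6,1), (3,6,8), (3,7,1), (4,1,5), (5,4,1), (5,8,3), (6,1,5), … and 13 more.
Total: 25.

25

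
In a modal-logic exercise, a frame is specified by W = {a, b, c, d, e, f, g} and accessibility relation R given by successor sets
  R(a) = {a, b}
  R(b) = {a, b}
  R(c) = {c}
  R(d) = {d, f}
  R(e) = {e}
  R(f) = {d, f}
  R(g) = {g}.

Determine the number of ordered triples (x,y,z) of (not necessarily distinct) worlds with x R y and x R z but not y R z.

R is Euclidean; there are no such tuples.

0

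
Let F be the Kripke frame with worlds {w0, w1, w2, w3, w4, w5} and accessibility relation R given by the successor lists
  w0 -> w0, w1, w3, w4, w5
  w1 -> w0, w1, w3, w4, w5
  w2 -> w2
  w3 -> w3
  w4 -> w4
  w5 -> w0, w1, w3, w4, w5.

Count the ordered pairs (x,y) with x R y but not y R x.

6

Enumerating: (w0,w3), (w0,w4), (w1,w3), (w1,w4), (w5,w3), (w5,w4).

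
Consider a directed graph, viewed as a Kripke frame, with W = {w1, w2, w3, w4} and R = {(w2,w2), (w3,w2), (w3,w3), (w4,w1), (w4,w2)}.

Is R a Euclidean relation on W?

No

Euclidean: no — w4 R w1 and w4 R w2, but not w1 R w2.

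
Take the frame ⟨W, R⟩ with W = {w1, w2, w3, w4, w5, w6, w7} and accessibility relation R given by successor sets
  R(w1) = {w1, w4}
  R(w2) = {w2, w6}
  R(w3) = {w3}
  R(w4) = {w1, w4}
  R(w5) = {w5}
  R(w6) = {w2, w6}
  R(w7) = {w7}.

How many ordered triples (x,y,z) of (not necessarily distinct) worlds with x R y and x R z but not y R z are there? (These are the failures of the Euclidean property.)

0

R is Euclidean; there are no such tuples.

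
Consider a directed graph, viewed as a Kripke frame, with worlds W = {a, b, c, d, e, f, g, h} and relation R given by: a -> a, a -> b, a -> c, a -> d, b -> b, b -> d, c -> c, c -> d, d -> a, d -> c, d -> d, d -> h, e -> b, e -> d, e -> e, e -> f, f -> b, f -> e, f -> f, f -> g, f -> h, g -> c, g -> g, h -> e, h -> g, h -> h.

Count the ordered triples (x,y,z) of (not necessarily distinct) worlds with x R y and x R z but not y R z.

35

Enumerating: (a,b,a), (a,b,c), (a,c,a), (a,c,b), (a,d,b), (b,d,b), (d,a,h), (d,c,a), (d,c,h), (d,h,a), (d,h,c), (d,h,d), … and 23 more.
Total: 35.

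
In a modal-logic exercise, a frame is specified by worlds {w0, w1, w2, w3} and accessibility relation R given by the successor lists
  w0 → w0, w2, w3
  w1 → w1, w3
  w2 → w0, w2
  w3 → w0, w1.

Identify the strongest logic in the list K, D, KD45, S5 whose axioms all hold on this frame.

Serial (axiom D): yes — every world has a successor (e.g. w0 R w0).
Euclidean (axiom 5): no — w0 R w2 and w0 R w3, but not w2 R w3.
Transitive (axiom 4): no — w0 R w3 and w3 R w1, but not w0 R w1.
Reflexive (axiom T): no — w3 is not related to itself.
So F validates K, D; KD45 would additionally require R to be Euclidean and transitive. The strongest is D.

D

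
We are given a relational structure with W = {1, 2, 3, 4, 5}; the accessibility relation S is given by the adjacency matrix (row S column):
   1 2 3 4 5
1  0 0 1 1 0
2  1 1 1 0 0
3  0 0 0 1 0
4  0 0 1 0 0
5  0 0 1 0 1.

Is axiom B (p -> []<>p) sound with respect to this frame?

Axiom B corresponds to the accessibility relation being symmetric.
Symmetric: no — 1 S 3 but not 3 S 1.

No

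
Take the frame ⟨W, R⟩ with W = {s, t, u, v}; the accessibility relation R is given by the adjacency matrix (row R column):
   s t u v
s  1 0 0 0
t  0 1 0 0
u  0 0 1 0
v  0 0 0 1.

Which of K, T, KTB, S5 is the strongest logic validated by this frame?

Reflexive (axiom T): yes — every world is R-related to itself.
Symmetric (axiom B): yes — every pair in R has its reverse in R.
Euclidean (axiom 5): yes — any two successors of a common world are R-related.
So F validates K, T, KTB, S5. The strongest is S5.

S5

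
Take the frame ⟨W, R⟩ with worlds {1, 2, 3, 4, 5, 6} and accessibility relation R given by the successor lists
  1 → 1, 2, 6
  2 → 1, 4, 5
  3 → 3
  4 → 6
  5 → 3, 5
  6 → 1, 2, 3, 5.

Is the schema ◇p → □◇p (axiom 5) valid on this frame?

By correspondence theory, 5 is valid on a frame iff R is Euclidean.
Euclidean: no — 1 R 2 and 1 R 6, but not 2 R 6.

No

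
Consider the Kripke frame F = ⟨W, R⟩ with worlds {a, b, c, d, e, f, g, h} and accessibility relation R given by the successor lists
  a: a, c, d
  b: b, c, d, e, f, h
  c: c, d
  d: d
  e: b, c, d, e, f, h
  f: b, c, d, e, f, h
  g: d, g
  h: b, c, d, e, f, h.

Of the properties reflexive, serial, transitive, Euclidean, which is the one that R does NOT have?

Euclidean

Reflexive: yes — every world is R-related to itself.
Serial: yes — every world has a successor (e.g. a R a).
Transitive: yes — every two-step R-path is closed by a direct edge.
Euclidean: no — a R d and a R c, but not d R c.
Only Euclidean fails.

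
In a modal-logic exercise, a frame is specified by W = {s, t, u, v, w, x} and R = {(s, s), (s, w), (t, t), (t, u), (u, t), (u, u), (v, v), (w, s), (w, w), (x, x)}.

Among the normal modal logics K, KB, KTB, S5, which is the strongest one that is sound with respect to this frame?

Symmetric (axiom B): yes — every pair in R has its reverse in R.
Reflexive (axiom T): yes — every world is R-related to itself.
Euclidean (axiom 5): yes — any two successors of a common world are R-related.
So F validates K, KB, KTB, S5. The strongest is S5.

S5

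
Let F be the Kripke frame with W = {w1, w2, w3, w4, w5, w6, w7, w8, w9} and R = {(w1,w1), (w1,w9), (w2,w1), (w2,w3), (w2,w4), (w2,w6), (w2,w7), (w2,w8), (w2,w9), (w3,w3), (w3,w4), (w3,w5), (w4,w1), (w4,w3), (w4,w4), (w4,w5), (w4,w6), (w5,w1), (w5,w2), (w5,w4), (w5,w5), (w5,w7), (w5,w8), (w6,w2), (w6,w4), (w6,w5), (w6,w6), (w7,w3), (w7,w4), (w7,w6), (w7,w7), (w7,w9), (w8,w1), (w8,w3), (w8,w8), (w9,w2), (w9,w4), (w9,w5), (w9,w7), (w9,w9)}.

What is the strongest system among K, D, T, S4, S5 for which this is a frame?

D

Serial (axiom D): yes — every world has a successor (e.g. w1 R w1).
Reflexive (axiom T): no — w2 is not related to itself.
Transitive (axiom 4): no — w1 R w9 and w9 R w2, but not w1 R w2.
Euclidean (axiom 5): no — w2 R w1 and w2 R w3, but not w1 R w3.
So F validates K, D; T would additionally require R to be reflexive. The strongest is D.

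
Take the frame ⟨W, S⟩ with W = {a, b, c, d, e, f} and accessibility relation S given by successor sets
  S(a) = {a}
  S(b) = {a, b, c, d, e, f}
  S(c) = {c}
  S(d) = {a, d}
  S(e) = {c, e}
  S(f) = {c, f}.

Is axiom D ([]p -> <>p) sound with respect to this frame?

By correspondence theory, D is valid on a frame iff S is serial.
Serial: yes — every world has a successor (e.g. a S a).

Yes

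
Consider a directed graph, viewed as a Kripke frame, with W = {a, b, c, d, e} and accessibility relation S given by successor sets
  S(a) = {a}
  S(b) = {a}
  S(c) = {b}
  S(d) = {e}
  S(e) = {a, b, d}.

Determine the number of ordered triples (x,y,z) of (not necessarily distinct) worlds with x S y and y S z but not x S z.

Enumerating: (c,b,a), (d,e,a), (d,e,b), (d,e,d), (e,d,e).

5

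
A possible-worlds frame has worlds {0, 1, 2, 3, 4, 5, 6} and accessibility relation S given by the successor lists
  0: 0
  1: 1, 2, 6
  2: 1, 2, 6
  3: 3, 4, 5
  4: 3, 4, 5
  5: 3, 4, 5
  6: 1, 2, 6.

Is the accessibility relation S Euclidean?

Euclidean: yes — any two successors of a common world are S-related.

Yes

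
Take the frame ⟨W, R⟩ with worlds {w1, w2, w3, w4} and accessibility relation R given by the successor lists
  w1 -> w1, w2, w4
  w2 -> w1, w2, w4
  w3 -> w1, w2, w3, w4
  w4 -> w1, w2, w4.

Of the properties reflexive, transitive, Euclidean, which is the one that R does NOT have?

Euclidean

Reflexive: yes — every world is R-related to itself.
Transitive: yes — every two-step R-path is closed by a direct edge.
Euclidean: no — w3 R w1 and w3 R w3, but not w1 R w3.
Only Euclidean fails.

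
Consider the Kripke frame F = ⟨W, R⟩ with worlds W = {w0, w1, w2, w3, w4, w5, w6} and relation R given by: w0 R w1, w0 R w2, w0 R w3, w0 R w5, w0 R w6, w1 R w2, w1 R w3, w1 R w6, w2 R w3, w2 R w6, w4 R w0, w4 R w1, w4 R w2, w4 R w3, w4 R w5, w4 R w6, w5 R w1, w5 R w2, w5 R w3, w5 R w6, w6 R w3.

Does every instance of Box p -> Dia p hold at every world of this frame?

No

By correspondence theory, D is valid on a frame iff R is serial.
Serial: no — w3 has no R-successor.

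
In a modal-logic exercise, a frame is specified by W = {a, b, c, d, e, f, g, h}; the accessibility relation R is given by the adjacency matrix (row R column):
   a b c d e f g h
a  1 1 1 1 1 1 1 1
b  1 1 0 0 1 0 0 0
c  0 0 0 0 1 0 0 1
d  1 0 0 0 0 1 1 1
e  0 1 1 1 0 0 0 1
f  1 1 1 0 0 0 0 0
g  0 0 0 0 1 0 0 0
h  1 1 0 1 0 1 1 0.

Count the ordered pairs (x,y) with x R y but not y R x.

Enumerating: (a,c), (a,e), (a,g), (c,h), (d,f), (d,g), (e,d), (e,h), (f,b), (f,c), (g,e), (h,b), (h,f), (h,g).

14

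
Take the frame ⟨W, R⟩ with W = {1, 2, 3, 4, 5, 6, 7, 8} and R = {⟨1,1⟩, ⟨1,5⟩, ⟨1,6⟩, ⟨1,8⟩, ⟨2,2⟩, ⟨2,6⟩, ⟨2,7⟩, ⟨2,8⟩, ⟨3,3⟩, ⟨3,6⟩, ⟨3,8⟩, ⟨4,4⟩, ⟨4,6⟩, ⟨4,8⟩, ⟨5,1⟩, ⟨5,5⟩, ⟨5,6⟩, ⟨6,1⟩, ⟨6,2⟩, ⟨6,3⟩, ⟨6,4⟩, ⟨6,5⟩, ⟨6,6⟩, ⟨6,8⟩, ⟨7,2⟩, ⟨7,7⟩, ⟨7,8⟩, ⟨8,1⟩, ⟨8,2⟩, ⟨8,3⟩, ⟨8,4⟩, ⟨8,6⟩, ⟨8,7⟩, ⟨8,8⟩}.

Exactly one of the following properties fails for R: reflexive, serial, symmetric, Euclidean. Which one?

Euclidean

Reflexive: yes — every world is R-related to itself.
Serial: yes — every world has a successor (e.g. 1 R 1).
Symmetric: yes — every pair in R has its reverse in R.
Euclidean: no — 1 R 5 and 1 R 8, but not 5 R 8.
Only Euclidean fails.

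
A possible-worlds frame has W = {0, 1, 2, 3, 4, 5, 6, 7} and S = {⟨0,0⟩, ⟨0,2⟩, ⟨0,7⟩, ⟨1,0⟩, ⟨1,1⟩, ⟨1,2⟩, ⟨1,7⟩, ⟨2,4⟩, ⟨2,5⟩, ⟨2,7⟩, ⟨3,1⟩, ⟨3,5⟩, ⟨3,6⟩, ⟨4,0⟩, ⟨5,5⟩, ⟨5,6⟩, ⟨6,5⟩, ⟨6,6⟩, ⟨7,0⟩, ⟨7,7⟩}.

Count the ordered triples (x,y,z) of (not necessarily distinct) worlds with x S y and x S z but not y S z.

Enumerating: (0,2,0), (0,2,2), (0,7,2), (1,0,1), (1,2,0), (1,2,1), (1,2,2), (1,7,1), (1,7,2), (2,4,4), (2,4,5), (2,4,7), … and 8 more.
Total: 20.

20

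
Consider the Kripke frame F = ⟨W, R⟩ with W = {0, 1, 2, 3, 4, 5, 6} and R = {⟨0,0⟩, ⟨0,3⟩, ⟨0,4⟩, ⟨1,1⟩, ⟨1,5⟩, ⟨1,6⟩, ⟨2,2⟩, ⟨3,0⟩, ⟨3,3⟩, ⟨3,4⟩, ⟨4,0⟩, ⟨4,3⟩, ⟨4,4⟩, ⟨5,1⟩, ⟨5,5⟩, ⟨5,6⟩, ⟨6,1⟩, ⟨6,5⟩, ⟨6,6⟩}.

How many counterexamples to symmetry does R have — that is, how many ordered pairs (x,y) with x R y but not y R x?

0

R is symmetric; there are no such tuples.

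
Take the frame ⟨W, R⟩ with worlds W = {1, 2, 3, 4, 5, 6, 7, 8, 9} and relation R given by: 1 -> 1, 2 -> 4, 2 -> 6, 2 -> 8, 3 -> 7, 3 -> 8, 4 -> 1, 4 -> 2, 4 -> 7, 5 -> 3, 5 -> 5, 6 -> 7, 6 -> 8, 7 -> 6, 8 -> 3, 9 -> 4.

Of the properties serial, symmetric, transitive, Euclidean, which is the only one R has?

serial

Serial: yes — every world has a successor (e.g. 1 R 1).
Symmetric: no — 2 R 6 but not 6 R 2.
Transitive: no — 2 R 4 and 4 R 1, but not 2 R 1.
Euclidean: no — 2 R 4 and 2 R 6, but not 4 R 6.
Only serial holds.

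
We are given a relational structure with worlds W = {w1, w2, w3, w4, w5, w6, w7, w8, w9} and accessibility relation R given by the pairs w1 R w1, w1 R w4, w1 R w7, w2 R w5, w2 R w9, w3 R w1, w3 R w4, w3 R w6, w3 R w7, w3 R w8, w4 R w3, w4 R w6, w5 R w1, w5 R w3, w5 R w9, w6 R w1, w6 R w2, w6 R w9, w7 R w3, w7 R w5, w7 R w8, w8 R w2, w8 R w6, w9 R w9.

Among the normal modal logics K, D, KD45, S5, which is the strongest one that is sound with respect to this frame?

Serial (axiom D): yes — every world has a successor (e.g. w1 R w1).
Euclidean (axiom 5): no — w1 R w4 and w1 R w7, but not w4 R w7.
Transitive (axiom 4): no — w1 R w4 and w4 R w3, but not w1 R w3.
Reflexive (axiom T): no — w2 is not related to itself.
So F validates K, D; KD45 would additionally require R to be Euclidean and transitive. The strongest is D.

D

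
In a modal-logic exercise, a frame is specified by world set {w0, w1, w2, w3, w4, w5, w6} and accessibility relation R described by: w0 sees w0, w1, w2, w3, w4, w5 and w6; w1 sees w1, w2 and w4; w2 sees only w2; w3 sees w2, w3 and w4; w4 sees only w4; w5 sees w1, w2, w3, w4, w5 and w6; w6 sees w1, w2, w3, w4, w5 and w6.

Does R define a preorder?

Reflexive: yes — every world is R-related to itself.
Transitive: yes — every two-step R-path is closed by a direct edge.
So R is a preorder.

Yes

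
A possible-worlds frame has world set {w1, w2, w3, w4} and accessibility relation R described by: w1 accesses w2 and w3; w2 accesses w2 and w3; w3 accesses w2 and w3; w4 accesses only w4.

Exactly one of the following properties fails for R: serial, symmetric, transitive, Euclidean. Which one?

symmetric

Serial: yes — every world has a successor (e.g. w1 R w2).
Symmetric: no — w1 R w2 but not w2 R w1.
Transitive: yes — every two-step R-path is closed by a direct edge.
Euclidean: yes — any two successors of a common world are R-related.
Only symmetric fails.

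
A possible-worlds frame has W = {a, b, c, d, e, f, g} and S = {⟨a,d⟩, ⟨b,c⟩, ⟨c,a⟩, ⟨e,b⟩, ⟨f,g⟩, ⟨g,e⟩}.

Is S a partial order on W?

Reflexive: no — a is not related to itself.
Transitive: no — b S c and c S a, but not b S a.
Antisymmetric: yes — no distinct pair is related both ways.
So S is not a partial order.

No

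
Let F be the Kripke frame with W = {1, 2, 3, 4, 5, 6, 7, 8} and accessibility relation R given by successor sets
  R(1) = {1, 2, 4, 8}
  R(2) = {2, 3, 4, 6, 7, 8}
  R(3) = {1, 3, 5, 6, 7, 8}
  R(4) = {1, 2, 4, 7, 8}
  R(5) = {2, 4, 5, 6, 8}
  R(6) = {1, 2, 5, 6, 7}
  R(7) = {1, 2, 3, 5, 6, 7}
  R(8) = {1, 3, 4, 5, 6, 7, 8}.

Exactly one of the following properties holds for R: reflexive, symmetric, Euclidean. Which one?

Reflexive: yes — every world is R-related to itself.
Symmetric: no — 1 R 2 but not 2 R 1.
Euclidean: no — 1 R 8 and 1 R 2, but not 8 R 2.
Only reflexive holds.

reflexive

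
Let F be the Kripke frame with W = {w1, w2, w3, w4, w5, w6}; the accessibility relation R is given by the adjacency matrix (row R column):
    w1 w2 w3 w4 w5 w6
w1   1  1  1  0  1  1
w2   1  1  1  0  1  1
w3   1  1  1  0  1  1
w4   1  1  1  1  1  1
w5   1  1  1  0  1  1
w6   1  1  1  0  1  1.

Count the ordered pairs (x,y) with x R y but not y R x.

5

Enumerating: (w4,w1), (w4,w2), (w4,w3), (w4,w5), (w4,w6).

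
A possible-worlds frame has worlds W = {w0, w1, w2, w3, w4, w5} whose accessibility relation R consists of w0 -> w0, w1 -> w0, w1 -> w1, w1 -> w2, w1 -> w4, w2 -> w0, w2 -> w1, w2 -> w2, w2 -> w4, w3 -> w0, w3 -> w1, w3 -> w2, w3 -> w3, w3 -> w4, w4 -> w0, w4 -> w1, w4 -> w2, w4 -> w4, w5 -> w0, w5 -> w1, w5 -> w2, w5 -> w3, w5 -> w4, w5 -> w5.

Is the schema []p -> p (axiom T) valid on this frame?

Yes

Axiom T corresponds to the accessibility relation being reflexive.
Reflexive: yes — every world is R-related to itself.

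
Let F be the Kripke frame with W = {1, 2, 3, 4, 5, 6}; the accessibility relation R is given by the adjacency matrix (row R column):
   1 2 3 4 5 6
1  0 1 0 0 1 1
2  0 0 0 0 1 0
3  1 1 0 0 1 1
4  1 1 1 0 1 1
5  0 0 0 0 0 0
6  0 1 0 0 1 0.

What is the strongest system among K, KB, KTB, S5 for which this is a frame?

Symmetric (axiom B): no — 1 R 2 but not 2 R 1.
Reflexive (axiom T): no — 1 is not related to itself.
Euclidean (axiom 5): no — 1 R 2 and 1 R 6, but not 2 R 6.
So F validates K; KB would additionally require R to be symmetric. The strongest is K.

K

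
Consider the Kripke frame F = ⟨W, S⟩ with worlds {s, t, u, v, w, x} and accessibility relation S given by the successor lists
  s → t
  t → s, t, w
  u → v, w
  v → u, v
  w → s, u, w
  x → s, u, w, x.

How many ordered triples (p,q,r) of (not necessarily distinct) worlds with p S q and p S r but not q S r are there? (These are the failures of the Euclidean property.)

19

Enumerating: (t,s,s), (t,s,w), (t,w,t), (u,v,w), (u,w,v), (v,u,u), (w,s,s), (w,s,u), (w,s,w), (w,u,s), (w,u,u), (x,s,s), … and 7 more.
Total: 19.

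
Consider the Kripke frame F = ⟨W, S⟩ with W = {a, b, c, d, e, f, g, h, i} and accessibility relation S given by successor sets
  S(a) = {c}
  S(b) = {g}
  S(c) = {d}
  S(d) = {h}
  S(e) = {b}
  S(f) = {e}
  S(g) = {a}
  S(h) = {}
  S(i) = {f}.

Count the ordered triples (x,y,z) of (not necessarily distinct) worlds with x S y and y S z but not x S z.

Enumerating: (a,c,d), (b,g,a), (c,d,h), (e,b,g), (f,e,b), (g,a,c), (i,f,e).

7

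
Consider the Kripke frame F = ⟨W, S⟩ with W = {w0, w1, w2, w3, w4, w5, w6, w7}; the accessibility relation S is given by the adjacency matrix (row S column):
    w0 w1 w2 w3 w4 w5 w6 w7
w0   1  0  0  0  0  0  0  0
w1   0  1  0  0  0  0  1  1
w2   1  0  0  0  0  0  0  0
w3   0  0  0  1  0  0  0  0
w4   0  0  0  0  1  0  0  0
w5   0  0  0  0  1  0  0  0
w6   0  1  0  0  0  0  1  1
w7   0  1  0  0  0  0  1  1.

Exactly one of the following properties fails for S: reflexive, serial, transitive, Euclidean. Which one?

reflexive

Reflexive: no — w2 is not related to itself.
Serial: yes — every world has a successor (e.g. w0 S w0).
Transitive: yes — every two-step S-path is closed by a direct edge.
Euclidean: yes — any two successors of a common world are S-related.
Only reflexive fails.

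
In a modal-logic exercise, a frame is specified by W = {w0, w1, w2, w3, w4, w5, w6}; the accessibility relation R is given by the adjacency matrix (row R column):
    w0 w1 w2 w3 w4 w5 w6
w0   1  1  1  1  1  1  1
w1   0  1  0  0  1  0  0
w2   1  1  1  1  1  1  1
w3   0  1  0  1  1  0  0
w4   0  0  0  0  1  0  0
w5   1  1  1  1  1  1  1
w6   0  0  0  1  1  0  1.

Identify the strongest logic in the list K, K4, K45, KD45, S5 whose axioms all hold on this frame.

K

Transitive (axiom 4): no — w6 R w3 and w3 R w1, but not w6 R w1.
Euclidean (axiom 5): no — w0 R w1 and w0 R w2, but not w1 R w2.
Serial (axiom D): yes — every world has a successor (e.g. w0 R w0).
Reflexive (axiom T): yes — every world is R-related to itself.
So F validates K; K4 would additionally require R to be transitive. The strongest is K.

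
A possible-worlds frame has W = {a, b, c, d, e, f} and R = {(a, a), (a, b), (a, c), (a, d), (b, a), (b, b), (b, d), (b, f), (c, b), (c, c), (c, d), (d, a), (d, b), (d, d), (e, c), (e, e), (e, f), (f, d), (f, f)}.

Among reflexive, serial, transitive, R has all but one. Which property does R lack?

Reflexive: yes — every world is R-related to itself.
Serial: yes — every world has a successor (e.g. a R a).
Transitive: no — a R b and b R f, but not a R f.
Only transitive fails.

transitive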